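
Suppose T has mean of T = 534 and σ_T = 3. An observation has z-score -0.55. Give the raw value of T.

T = mean of T + z·σ_T = 534 + (-0.55)·3 = 532.35.

T = 532.35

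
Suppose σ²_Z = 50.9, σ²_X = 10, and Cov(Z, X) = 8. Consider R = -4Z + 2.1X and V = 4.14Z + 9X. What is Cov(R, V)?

Cov(R, V) = -872.352

By bilinearity, Cov(R, V) = ac·σ²_Z + bd·σ²_X + (ad+bc)·Cov(Z, X), with a=-4, b=2.1, c=4.14, d=9.
ac·σ²_Z = (-4)·4.14·50.9 = -842.904
bd·σ²_X = 2.1·9·10 = 189
(ad+bc)·Cov(Z, X) = (-27.306)·8 = -218.448
Cov(R, V) = -842.904 + 189 + (-218.448) = -872.352.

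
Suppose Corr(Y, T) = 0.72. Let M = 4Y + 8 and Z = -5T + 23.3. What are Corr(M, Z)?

Linear rescalings preserve |correlation|; the slopes 4 and -5 have opposite signs, so the correlation flips sign: Corr(M, Z) = −Corr(Y, T) = -0.72.

Corr(M, Z) = -0.72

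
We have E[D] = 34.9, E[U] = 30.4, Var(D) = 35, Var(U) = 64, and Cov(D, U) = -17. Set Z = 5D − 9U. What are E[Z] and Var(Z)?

E[Z] = 5·E[D] + (-9)·E[U] = 5·34.9 + (-9)·30.4 = -99.1.
Var(Z) = a²·Var(D) + b²·Var(U) + 2ab·Cov(D, U) with a = 5, b = -9.
= 5²·35 + (-9)²·64 + 2·5·(-9)·(-17)
= 875 + 5184 + 1530 = 7589.

E[Z] = -99.1, Var(Z) = 7589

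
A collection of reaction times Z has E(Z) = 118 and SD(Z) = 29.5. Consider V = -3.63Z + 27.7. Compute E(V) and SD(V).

E(V) = -400.64, SD(V) = 107.085

V = -3.63Z + 27.7 is linear with a = -3.63, b = 27.7.
E(V) = a·E(Z) + b = (-3.63)·118 + 27.7 = -400.64.
SD(V) = |a|·SD(Z) = |-3.63|·29.5 = 107.085.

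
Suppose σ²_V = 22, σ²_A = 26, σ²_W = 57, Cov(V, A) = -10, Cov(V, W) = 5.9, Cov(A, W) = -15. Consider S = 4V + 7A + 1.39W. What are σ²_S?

σ²_S = a²·σ²_V + b²·σ²_A + c²·σ²_W + 2ab·Cov(V, A) + 2ac·Cov(V, W) + 2bc·Cov(A, W), with a = 4, b = 7, c = 1.39.
= 352 + 1274 + 110.1297 + (-560) + 65.608 + (-291.9)
= 949.8377.

σ²_S = 949.8377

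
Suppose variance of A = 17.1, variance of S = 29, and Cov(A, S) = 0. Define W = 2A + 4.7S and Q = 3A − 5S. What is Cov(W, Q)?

By bilinearity, Cov(W, Q) = ac·variance of A + bd·variance of S + (ad+bc)·Cov(A, S), with a=2, b=4.7, c=3, d=-5.
ac·variance of A = 2·3·17.1 = 102.6
bd·variance of S = 4.7·(-5)·29 = -681.5
(ad+bc)·Cov(A, S) = (4.1)·0 = 0
Cov(W, Q) = 102.6 + (-681.5) + 0 = -578.9.

Cov(W, Q) = -578.9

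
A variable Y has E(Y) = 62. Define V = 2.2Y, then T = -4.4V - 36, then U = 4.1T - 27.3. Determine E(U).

E(V) = 2.2·62 = 136.4.
E(T) = (-4.4)·136.4 + (-36) = -636.16.
E(U) = 4.1·(-636.16) + (-27.3) = -2635.556.

E(U) = -2635.556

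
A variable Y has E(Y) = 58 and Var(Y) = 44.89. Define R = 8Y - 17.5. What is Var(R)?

R = 8Y - 17.5 is linear with a = 8, b = -17.5.
Var(R) = a²·Var(Y) = 8²·44.89 = 2872.96 (the additive constant -17.5 does not affect variance).

Var(R) = 2872.96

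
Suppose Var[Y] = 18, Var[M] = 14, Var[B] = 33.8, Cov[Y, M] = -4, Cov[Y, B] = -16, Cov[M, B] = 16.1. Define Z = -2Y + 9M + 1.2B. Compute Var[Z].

Var[Z] = a²·Var[Y] + b²·Var[M] + c²·Var[B] + 2ab·Cov[Y, M] + 2ac·Cov[Y, B] + 2bc·Cov[M, B], with a = -2, b = 9, c = 1.2.
= 72 + 1134 + 48.672 + 144 + 76.8 + 347.76
= 1823.232.

Var[Z] = 1823.232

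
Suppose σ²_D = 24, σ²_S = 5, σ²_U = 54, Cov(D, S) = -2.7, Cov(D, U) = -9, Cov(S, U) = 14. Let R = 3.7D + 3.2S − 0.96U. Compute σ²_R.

σ²_R = a²·σ²_D + b²·σ²_S + c²·σ²_U + 2ab·Cov(D, S) + 2ac·Cov(D, U) + 2bc·Cov(S, U), with a = 3.7, b = 3.2, c = -0.96.
= 328.56 + 51.2 + 49.7664 + (-63.936) + 63.936 + (-86.016)
= 343.5104.

σ²_R = 343.5104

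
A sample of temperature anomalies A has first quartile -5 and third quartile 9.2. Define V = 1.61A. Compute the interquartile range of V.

IQR of A = Q3 − Q1 = 9.2 − (-5) = 14.2.
Under V = aA + b, IQR(V) = |a|·IQR(A) = |1.61|·14.2 = 22.862 (shifts cancel; spread scales by |a|).

IQR(V) = 22.862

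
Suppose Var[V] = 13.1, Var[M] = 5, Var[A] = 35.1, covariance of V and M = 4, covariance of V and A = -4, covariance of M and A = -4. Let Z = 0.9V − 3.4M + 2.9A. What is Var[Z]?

Var[Z] = a²·Var[V] + b²·Var[M] + c²·Var[A] + 2ab·covariance of V and M + 2ac·covariance of V and A + 2bc·covariance of M and A, with a = 0.9, b = -3.4, c = 2.9.
= 10.611 + 57.8 + 295.191 + (-24.48) + (-20.88) + 78.88
= 397.122.

Var[Z] = 397.122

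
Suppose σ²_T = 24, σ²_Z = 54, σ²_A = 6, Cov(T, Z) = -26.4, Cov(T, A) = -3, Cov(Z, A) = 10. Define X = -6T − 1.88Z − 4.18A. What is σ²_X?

σ²_X = a²·σ²_T + b²·σ²_Z + c²·σ²_A + 2ab·Cov(T, Z) + 2ac·Cov(T, A) + 2bc·Cov(Z, A), with a = -6, b = -1.88, c = -4.18.
= 864 + 190.8576 + 104.8344 + (-595.584) + (-150.48) + 157.168
= 570.796.

σ²_X = 570.796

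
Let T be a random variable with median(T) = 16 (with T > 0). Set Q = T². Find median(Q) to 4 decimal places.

median(Q) = 256

T² is monotone on this domain, so median(Q) = square(16) = 256.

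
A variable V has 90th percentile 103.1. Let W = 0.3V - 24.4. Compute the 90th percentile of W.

90th percentile of W = 6.53

Since a = 0.3 > 0 the transformation is increasing, so the 90th percentile of W = a·(P_{90} of V) + b = 0.3·103.1 + (-24.4) = 6.53.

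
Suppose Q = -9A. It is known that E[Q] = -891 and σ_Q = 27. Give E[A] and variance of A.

E[A] = 99, variance of A = 9

From Q = -9A: E[Q] = a·E[A] + b, so E[A] = (E[Q] − b)/a = (-891 − 0)/(-9) = 99.
variance of Q = 27² = 729.
variance of Q = a²·variance of A, so variance of A = 729/(-9)² = 9.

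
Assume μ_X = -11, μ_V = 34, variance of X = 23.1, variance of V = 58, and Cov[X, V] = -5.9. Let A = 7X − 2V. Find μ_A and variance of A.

μ_A = -145, variance of A = 1529.1

μ_A = 7·μ_X + (-2)·μ_V = 7·(-11) + (-2)·34 = -145.
variance of A = a²·variance of X + b²·variance of V + 2ab·Cov[X, V] with a = 7, b = -2.
= 7²·23.1 + (-2)²·58 + 2·7·(-2)·(-5.9)
= 1131.9 + 232 + 165.2 = 1529.1.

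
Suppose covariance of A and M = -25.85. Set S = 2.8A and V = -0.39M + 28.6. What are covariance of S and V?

covariance of S and V = a·c·covariance of A and M = 2.8·(-0.39)·(-25.85) = 28.2282. Additive constants drop out.

covariance of S and V = 28.2282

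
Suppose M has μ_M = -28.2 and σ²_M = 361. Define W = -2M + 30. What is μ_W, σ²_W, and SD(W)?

W = -2M + 30 is linear with a = -2, b = 30.
μ_W = a·μ_M + b = (-2)·(-28.2) + 30 = 86.4.
σ²_W = a²·σ²_M = (-2)²·361 = 1444 (the additive constant 30 does not affect variance).
SD(M) = √361 = 19.
SD(W) = |a|·SD(M) = |-2|·19 = 38.

μ_W = 86.4, σ²_W = 1444, SD(W) = 38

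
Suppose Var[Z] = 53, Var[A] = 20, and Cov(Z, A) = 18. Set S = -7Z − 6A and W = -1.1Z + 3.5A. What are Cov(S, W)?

Cov(S, W) = -334.1

By bilinearity, Cov(S, W) = ac·Var[Z] + bd·Var[A] + (ad+bc)·Cov(Z, A), with a=-7, b=-6, c=-1.1, d=3.5.
ac·Var[Z] = (-7)·(-1.1)·53 = 408.1
bd·Var[A] = (-6)·3.5·20 = -420
(ad+bc)·Cov(Z, A) = (-17.9)·18 = -322.2
Cov(S, W) = 408.1 + (-420) + (-322.2) = -334.1.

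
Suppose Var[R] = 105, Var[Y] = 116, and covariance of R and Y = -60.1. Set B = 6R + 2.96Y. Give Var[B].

Var[B] = a²·Var[R] + b²·Var[Y] + 2ab·covariance of R and Y with a = 6, b = 2.96.
= 6²·105 + 2.96²·116 + 2·6·2.96·(-60.1)
= 3780 + 1016.3456 + (-2134.752) = 2661.5936.

Var[B] = 2661.5936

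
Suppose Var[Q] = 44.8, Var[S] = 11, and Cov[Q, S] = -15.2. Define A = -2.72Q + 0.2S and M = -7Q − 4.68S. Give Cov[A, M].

Cov[A, M] = 670.48608

By bilinearity, Cov[A, M] = ac·Var[Q] + bd·Var[S] + (ad+bc)·Cov[Q, S], with a=-2.72, b=0.2, c=-7, d=-4.68.
ac·Var[Q] = (-2.72)·(-7)·44.8 = 852.992
bd·Var[S] = 0.2·(-4.68)·11 = -10.296
(ad+bc)·Cov[Q, S] = (11.3296)·(-15.2) = -172.20992
Cov[A, M] = 852.992 + (-10.296) + (-172.20992) = 670.48608.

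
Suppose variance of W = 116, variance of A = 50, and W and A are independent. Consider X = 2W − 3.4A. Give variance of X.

variance of X = a²·variance of W + b²·variance of A + 2ab·covariance of W and A with a = 2, b = -3.4.
Independence gives covariance of W and A = 0.
= 2²·116 + (-3.4)²·50 + 2·2·(-3.4)·0
= 464 + 578 + 0 = 1042.

variance of X = 1042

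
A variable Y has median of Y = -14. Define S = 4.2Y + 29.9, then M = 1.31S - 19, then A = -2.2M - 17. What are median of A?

median of S = 4.2·(-14) + 29.9 = -28.9.
median of M = 1.31·(-28.9) + (-19) = -56.859.
median of A = (-2.2)·(-56.859) + (-17) = 108.0898.

median of A = 108.0898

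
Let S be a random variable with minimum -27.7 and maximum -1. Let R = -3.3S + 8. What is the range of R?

Range(R) = 88.11

Range of S = -1 − (-27.7) = 26.7.
Range(R) = |a|·Range(S) = |-3.3|·26.7 = 88.11.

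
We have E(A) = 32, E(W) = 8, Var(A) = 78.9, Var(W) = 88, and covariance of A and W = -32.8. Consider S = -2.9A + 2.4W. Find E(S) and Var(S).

E(S) = -73.6, Var(S) = 1627.005

E(S) = (-2.9)·E(A) + 2.4·E(W) = (-2.9)·32 + 2.4·8 = -73.6.
Var(S) = a²·Var(A) + b²·Var(W) + 2ab·covariance of A and W with a = -2.9, b = 2.4.
= (-2.9)²·78.9 + 2.4²·88 + 2·(-2.9)·2.4·(-32.8)
= 663.549 + 506.88 + 456.576 = 1627.005.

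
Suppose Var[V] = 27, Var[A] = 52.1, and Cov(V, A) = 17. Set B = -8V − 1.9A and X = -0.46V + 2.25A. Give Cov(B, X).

By bilinearity, Cov(B, X) = ac·Var[V] + bd·Var[A] + (ad+bc)·Cov(V, A), with a=-8, b=-1.9, c=-0.46, d=2.25.
ac·Var[V] = (-8)·(-0.46)·27 = 99.36
bd·Var[A] = (-1.9)·2.25·52.1 = -222.7275
(ad+bc)·Cov(V, A) = (-17.126)·17 = -291.142
Cov(B, X) = 99.36 + (-222.7275) + (-291.142) = -414.5095.

Cov(B, X) = -414.5095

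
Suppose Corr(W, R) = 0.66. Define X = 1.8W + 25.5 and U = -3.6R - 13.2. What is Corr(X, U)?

Corr(X, U) = -0.66

Linear rescalings preserve |correlation|; the slopes 1.8 and -3.6 have opposite signs, so the correlation flips sign: Corr(X, U) = −Corr(W, R) = -0.66.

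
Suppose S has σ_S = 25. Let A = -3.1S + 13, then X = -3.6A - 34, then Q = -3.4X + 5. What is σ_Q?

σ_A = |-3.1|·25 = 77.5.
σ_X = |-3.6|·77.5 = 279.
σ_Q = |-3.4|·279 = 948.6.

σ_Q = 948.6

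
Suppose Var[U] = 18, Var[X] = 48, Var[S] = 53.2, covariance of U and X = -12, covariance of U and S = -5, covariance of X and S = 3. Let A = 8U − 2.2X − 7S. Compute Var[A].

Var[A] = 5065.92

Var[A] = a²·Var[U] + b²·Var[X] + c²·Var[S] + 2ab·covariance of U and X + 2ac·covariance of U and S + 2bc·covariance of X and S, with a = 8, b = -2.2, c = -7.
= 1152 + 232.32 + 2606.8 + 422.4 + 560 + 92.4
= 5065.92.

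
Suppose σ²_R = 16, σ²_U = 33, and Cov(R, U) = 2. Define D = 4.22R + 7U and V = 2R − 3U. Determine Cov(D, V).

Cov(D, V) = -555.28

By bilinearity, Cov(D, V) = ac·σ²_R + bd·σ²_U + (ad+bc)·Cov(R, U), with a=4.22, b=7, c=2, d=-3.
ac·σ²_R = 4.22·2·16 = 135.04
bd·σ²_U = 7·(-3)·33 = -693
(ad+bc)·Cov(R, U) = (1.34)·2 = 2.68
Cov(D, V) = 135.04 + (-693) + 2.68 = -555.28.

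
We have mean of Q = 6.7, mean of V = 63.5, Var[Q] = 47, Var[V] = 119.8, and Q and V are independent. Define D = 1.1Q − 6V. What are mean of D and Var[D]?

mean of D = -373.63, Var[D] = 4369.67

mean of D = 1.1·mean of Q + (-6)·mean of V = 1.1·6.7 + (-6)·63.5 = -373.63.
Var[D] = a²·Var[Q] + b²·Var[V] + 2ab·covariance of Q and V with a = 1.1, b = -6.
Independence gives covariance of Q and V = 0.
= 1.1²·47 + (-6)²·119.8 + 2·1.1·(-6)·0
= 56.87 + 4312.8 + 0 = 4369.67.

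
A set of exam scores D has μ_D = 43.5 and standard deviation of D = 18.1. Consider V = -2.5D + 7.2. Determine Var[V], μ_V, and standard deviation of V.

V = -2.5D + 7.2 is linear with a = -2.5, b = 7.2.
Var[D] = 18.1² = 327.61.
Var[V] = a²·Var[D] = (-2.5)²·327.61 = 2047.5625 (the additive constant 7.2 does not affect variance).
μ_V = a·μ_D + b = (-2.5)·43.5 + 7.2 = -101.55.
standard deviation of V = |a|·standard deviation of D = |-2.5|·18.1 = 45.25.

Var[V] = 2047.5625, μ_V = -101.55, standard deviation of V = 45.25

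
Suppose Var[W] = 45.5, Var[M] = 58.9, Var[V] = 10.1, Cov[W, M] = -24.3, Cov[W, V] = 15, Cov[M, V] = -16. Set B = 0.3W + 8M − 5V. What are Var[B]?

Var[B] = a²·Var[W] + b²·Var[M] + c²·Var[V] + 2ab·Cov[W, M] + 2ac·Cov[W, V] + 2bc·Cov[M, V], with a = 0.3, b = 8, c = -5.
= 4.095 + 3769.6 + 252.5 + (-116.64) + (-45) + 1280
= 5144.555.

Var[B] = 5144.555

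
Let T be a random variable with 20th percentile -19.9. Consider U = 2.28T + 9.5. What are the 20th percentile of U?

Since a = 2.28 > 0 the transformation is increasing, so the 20th percentile of U = a·(P_{20} of T) + b = 2.28·(-19.9) + 9.5 = -35.872.

20th percentile of U = -35.872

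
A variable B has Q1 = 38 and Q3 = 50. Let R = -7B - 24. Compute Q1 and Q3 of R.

Q1(R) = -374, Q3(R) = -290

a = -7 < 0 reverses order: Q1(R) comes from Q3(B), Q3(R) from Q1(B).
Q1(R) = (-7)·50 + (-24) = -374; Q3(R) = (-7)·38 + (-24) = -290.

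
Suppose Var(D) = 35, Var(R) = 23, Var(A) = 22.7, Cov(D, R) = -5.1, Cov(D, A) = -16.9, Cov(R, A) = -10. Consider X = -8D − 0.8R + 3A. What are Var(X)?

Var(X) = 3252.94

Var(X) = a²·Var(D) + b²·Var(R) + c²·Var(A) + 2ab·Cov(D, R) + 2ac·Cov(D, A) + 2bc·Cov(R, A), with a = -8, b = -0.8, c = 3.
= 2240 + 14.72 + 204.3 + (-65.28) + 811.2 + 48
= 3252.94.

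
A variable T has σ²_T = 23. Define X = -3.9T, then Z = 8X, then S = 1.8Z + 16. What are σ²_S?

σ²_X = (-3.9)²·23 = 349.83.
σ²_Z = 8²·349.83 = 22389.12.
σ²_S = 1.8²·22389.12 = 72540.7488.

σ²_S = 72540.7488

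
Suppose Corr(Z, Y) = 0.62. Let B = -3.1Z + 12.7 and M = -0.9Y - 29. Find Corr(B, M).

Corr(B, M) = 0.62

Linear rescalings preserve correlation up to sign; here the slopes -3.1 and -0.9 have the same sign, so Corr(B, M) = Corr(Z, Y) = 0.62.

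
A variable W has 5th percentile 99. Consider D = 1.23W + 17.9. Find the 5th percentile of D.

Since a = 1.23 > 0 the transformation is increasing, so the 5th percentile of D = a·(P_{5} of W) + b = 1.23·99 + 17.9 = 139.67.

5th percentile of D = 139.67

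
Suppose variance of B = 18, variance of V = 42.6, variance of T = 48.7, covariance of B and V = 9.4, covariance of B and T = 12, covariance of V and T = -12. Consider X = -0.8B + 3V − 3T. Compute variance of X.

variance of X = 1061.7

variance of X = a²·variance of B + b²·variance of V + c²·variance of T + 2ab·covariance of B and V + 2ac·covariance of B and T + 2bc·covariance of V and T, with a = -0.8, b = 3, c = -3.
= 11.52 + 383.4 + 438.3 + (-45.12) + 57.6 + 216
= 1061.7.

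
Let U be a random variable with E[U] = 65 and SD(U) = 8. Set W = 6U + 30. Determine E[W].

W = 6U + 30 is linear with a = 6, b = 30.
E[W] = a·E[U] + b = 6·65 + 30 = 420.

E[W] = 420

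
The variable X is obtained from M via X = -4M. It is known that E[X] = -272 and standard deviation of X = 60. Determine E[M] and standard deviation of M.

E[M] = 68, standard deviation of M = 15

From X = -4M: E[X] = a·E[M] + b, so E[M] = (E[X] − b)/a = (-272 − 0)/(-4) = 68.
standard deviation of X = |a|·standard deviation of M, so standard deviation of M = 60/|-4| = 15.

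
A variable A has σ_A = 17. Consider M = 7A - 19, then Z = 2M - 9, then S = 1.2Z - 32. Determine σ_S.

σ_M = |7|·17 = 119.
σ_Z = |2|·119 = 238.
σ_S = |1.2|·238 = 285.6.

σ_S = 285.6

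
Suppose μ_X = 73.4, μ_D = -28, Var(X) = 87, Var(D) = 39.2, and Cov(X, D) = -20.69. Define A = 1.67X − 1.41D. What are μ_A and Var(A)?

μ_A = 1.67·μ_X + (-1.41)·μ_D = 1.67·73.4 + (-1.41)·(-28) = 162.058.
Var(A) = a²·Var(X) + b²·Var(D) + 2ab·Cov(X, D) with a = 1.67, b = -1.41.
= 1.67²·87 + (-1.41)²·39.2 + 2·1.67·(-1.41)·(-20.69)
= 242.6343 + 77.93352 + 97.437486 = 418.005306.

μ_A = 162.058, Var(A) = 418.005306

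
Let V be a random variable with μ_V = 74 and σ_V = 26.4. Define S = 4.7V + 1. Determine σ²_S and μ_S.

S = 4.7V + 1 is linear with a = 4.7, b = 1.
σ²_V = 26.4² = 696.96.
σ²_S = a²·σ²_V = 4.7²·696.96 = 15395.8464 (the additive constant 1 does not affect variance).
μ_S = a·μ_V + b = 4.7·74 + 1 = 348.8.

σ²_S = 15395.8464, μ_S = 348.8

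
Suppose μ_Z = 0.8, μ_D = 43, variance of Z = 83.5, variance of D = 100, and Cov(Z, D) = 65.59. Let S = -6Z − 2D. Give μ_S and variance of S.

μ_S = (-6)·μ_Z + (-2)·μ_D = (-6)·0.8 + (-2)·43 = -90.8.
variance of S = a²·variance of Z + b²·variance of D + 2ab·Cov(Z, D) with a = -6, b = -2.
= (-6)²·83.5 + (-2)²·100 + 2·(-6)·(-2)·65.59
= 3006 + 400 + 1574.16 = 4980.16.

μ_S = -90.8, variance of S = 4980.16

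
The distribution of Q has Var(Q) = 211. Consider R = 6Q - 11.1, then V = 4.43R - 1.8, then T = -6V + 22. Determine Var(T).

Var(T) = 5366546.6544

Var(R) = 6²·211 = 7596.
Var(V) = 4.43²·7596 = 149070.7404.
Var(T) = (-6)²·149070.7404 = 5366546.6544.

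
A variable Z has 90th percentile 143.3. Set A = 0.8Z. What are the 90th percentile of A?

90th percentile of A = 114.64

Since a = 0.8 > 0 the transformation is increasing, so the 90th percentile of A = a·(P_{90} of Z) + b = 0.8·143.3 = 114.64.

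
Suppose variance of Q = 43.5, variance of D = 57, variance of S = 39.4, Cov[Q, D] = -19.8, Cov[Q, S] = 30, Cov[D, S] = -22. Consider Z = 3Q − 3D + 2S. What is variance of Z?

variance of Z = 2042.5

variance of Z = a²·variance of Q + b²·variance of D + c²·variance of S + 2ab·Cov[Q, D] + 2ac·Cov[Q, S] + 2bc·Cov[D, S], with a = 3, b = -3, c = 2.
= 391.5 + 513 + 157.6 + 356.4 + 360 + 264
= 2042.5.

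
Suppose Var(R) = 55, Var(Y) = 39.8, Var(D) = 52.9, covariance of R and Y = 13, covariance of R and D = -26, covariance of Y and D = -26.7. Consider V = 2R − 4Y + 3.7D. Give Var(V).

Var(V) = a²·Var(R) + b²·Var(Y) + c²·Var(D) + 2ab·covariance of R and Y + 2ac·covariance of R and D + 2bc·covariance of Y and D, with a = 2, b = -4, c = 3.7.
= 220 + 636.8 + 724.201 + (-208) + (-384.8) + 790.32
= 1778.521.

Var(V) = 1778.521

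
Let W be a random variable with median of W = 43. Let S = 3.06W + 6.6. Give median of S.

A linear map preserves order up to sign, so median of S = a·median of W + b = 3.06·43 + 6.6 = 138.18.

median of S = 138.18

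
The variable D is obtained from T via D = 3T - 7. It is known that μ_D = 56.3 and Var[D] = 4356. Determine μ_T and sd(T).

From D = 3T - 7: μ_D = a·μ_T + b, so μ_T = (μ_D − b)/a = (56.3 − (-7))/3 = 21.1.
sd(D) = √4356 = 66.
sd(D) = |a|·sd(T), so sd(T) = 66/|3| = 22.

μ_T = 21.1, sd(T) = 22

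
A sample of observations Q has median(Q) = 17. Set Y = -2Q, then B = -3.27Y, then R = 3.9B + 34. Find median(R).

median(R) = 467.602

median(Y) = (-2)·17 = -34.
median(B) = (-3.27)·(-34) = 111.18.
median(R) = 3.9·111.18 + 34 = 467.602.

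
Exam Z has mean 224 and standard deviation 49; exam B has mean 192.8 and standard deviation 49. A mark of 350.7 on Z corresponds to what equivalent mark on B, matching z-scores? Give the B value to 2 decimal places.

B = 319.50

z = (350.7 − 224)/49 ≈ 2.5857.
B = 192.8 + z·49 = 192.8 + (350.7 − 224)·49/49 = 319.50.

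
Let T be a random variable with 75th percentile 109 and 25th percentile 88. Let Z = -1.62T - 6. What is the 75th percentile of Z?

Since a = -1.62 < 0 the transformation is decreasing, reversing order: the 75th percentile of Z corresponds to the 25th percentile of T.
So P_{75}(Z) = a·P_{25}(T) + b = (-1.62)·88 + (-6) = -148.56.

75th percentile of Z = -148.56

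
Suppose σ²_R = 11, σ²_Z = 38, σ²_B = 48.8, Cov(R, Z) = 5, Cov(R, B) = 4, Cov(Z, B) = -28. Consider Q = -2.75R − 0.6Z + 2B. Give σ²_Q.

σ²_Q = 331.7675

σ²_Q = a²·σ²_R + b²·σ²_Z + c²·σ²_B + 2ab·Cov(R, Z) + 2ac·Cov(R, B) + 2bc·Cov(Z, B), with a = -2.75, b = -0.6, c = 2.
= 83.1875 + 13.68 + 195.2 + 16.5 + (-44) + 67.2
= 331.7675.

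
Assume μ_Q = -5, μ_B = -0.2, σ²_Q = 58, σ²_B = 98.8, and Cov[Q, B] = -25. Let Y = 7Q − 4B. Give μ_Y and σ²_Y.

μ_Y = -34.2, σ²_Y = 5822.8

μ_Y = 7·μ_Q + (-4)·μ_B = 7·(-5) + (-4)·(-0.2) = -34.2.
σ²_Y = a²·σ²_Q + b²·σ²_B + 2ab·Cov[Q, B] with a = 7, b = -4.
= 7²·58 + (-4)²·98.8 + 2·7·(-4)·(-25)
= 2842 + 1580.8 + 1400 = 5822.8.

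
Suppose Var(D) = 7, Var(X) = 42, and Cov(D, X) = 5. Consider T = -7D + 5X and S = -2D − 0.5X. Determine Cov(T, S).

By bilinearity, Cov(T, S) = ac·Var(D) + bd·Var(X) + (ad+bc)·Cov(D, X), with a=-7, b=5, c=-2, d=-0.5.
ac·Var(D) = (-7)·(-2)·7 = 98
bd·Var(X) = 5·(-0.5)·42 = -105
(ad+bc)·Cov(D, X) = (-6.5)·5 = -32.5
Cov(T, S) = 98 + (-105) + (-32.5) = -39.5.

Cov(T, S) = -39.5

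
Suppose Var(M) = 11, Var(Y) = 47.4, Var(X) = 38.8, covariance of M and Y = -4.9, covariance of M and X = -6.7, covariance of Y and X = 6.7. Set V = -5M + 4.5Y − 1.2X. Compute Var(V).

Var(V) = a²·Var(M) + b²·Var(Y) + c²·Var(X) + 2ab·covariance of M and Y + 2ac·covariance of M and X + 2bc·covariance of Y and X, with a = -5, b = 4.5, c = -1.2.
= 275 + 959.85 + 55.872 + 220.5 + (-80.4) + (-72.36)
= 1358.462.

Var(V) = 1358.462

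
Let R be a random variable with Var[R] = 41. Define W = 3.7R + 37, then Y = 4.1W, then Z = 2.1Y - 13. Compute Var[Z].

Var[W] = 3.7²·41 = 561.29.
Var[Y] = 4.1²·561.29 = 9435.2849.
Var[Z] = 2.1²·9435.2849 = 41609.606409.

Var[Z] = 41609.606409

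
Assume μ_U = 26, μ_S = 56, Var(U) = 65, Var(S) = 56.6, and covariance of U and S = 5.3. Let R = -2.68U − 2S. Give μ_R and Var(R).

μ_R = (-2.68)·μ_U + (-2)·μ_S = (-2.68)·26 + (-2)·56 = -181.68.
Var(R) = a²·Var(U) + b²·Var(S) + 2ab·covariance of U and S with a = -2.68, b = -2.
= (-2.68)²·65 + (-2)²·56.6 + 2·(-2.68)·(-2)·5.3
= 466.856 + 226.4 + 56.816 = 750.072.

μ_R = -181.68, Var(R) = 750.072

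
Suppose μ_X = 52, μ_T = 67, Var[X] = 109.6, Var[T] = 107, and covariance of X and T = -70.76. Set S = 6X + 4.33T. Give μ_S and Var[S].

μ_S = 602.11, Var[S] = 2275.0427

μ_S = 6·μ_X + 4.33·μ_T = 6·52 + 4.33·67 = 602.11.
Var[S] = a²·Var[X] + b²·Var[T] + 2ab·covariance of X and T with a = 6, b = 4.33.
= 6²·109.6 + 4.33²·107 + 2·6·4.33·(-70.76)
= 3945.6 + 2006.1323 + (-3676.6896) = 2275.0427.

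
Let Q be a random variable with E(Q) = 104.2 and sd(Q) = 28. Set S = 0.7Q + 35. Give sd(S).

sd(S) = 19.6

S = 0.7Q + 35 is linear with a = 0.7, b = 35.
sd(S) = |a|·sd(Q) = |0.7|·28 = 19.6.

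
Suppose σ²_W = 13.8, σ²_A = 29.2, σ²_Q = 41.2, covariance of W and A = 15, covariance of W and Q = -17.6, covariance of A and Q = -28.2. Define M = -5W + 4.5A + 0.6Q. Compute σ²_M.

σ²_M = 229.452

σ²_M = a²·σ²_W + b²·σ²_A + c²·σ²_Q + 2ab·covariance of W and A + 2ac·covariance of W and Q + 2bc·covariance of A and Q, with a = -5, b = 4.5, c = 0.6.
= 345 + 591.3 + 14.832 + (-675) + 105.6 + (-152.28)
= 229.452.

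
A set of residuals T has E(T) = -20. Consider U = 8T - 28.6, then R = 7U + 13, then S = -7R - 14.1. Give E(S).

E(S) = 9136.3

E(U) = 8·(-20) + (-28.6) = -188.6.
E(R) = 7·(-188.6) + 13 = -1307.2.
E(S) = (-7)·(-1307.2) + (-14.1) = 9136.3.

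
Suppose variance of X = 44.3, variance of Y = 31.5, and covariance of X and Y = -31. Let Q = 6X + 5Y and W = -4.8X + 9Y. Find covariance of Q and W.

By bilinearity, covariance of Q and W = ac·variance of X + bd·variance of Y + (ad+bc)·covariance of X and Y, with a=6, b=5, c=-4.8, d=9.
ac·variance of X = 6·(-4.8)·44.3 = -1275.84
bd·variance of Y = 5·9·31.5 = 1417.5
(ad+bc)·covariance of X and Y = (30)·(-31) = -930
covariance of Q and W = -1275.84 + 1417.5 + (-930) = -788.34.

covariance of Q and W = -788.34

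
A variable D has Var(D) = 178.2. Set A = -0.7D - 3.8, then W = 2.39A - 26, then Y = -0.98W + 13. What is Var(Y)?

Var(Y) = 479.01788954712

Var(A) = (-0.7)²·178.2 = 87.318.
Var(W) = 2.39²·87.318 = 498.7691478.
Var(Y) = (-0.98)²·498.7691478 = 479.01788954712.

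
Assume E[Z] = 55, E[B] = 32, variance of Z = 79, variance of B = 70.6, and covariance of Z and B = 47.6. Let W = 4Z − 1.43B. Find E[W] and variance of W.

E[W] = 174.24, variance of W = 863.82594

E[W] = 4·E[Z] + (-1.43)·E[B] = 4·55 + (-1.43)·32 = 174.24.
variance of W = a²·variance of Z + b²·variance of B + 2ab·covariance of Z and B with a = 4, b = -1.43.
= 4²·79 + (-1.43)²·70.6 + 2·4·(-1.43)·47.6
= 1264 + 144.36994 + (-544.544) = 863.82594.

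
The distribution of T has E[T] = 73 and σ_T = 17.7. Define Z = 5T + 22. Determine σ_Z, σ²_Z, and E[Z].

Z = 5T + 22 is linear with a = 5, b = 22.
σ_Z = |a|·σ_T = |5|·17.7 = 88.5.
σ²_T = 17.7² = 313.29.
σ²_Z = a²·σ²_T = 5²·313.29 = 7832.25 (the additive constant 22 does not affect variance).
E[Z] = a·E[T] + b = 5·73 + 22 = 387.

σ_Z = 88.5, σ²_Z = 7832.25, E[Z] = 387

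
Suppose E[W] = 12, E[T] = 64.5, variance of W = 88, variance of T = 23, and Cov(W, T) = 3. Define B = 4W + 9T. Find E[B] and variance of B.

E[B] = 4·E[W] + 9·E[T] = 4·12 + 9·64.5 = 628.5.
variance of B = a²·variance of W + b²·variance of T + 2ab·Cov(W, T) with a = 4, b = 9.
= 4²·88 + 9²·23 + 2·4·9·3
= 1408 + 1863 + 216 = 3487.

E[B] = 628.5, variance of B = 3487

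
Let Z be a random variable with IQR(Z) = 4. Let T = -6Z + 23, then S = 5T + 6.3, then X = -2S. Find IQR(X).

IQR(T) = |-6|·4 = 24.
IQR(S) = |5|·24 = 120.
IQR(X) = |-2|·120 = 240.

IQR(X) = 240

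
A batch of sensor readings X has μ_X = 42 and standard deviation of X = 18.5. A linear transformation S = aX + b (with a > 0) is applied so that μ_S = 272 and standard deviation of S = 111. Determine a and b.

a = 6, b = 20

standard deviation of S = a·standard deviation of X (a > 0), so a = 111/18.5 = 6.
μ_S = a·μ_X + b, so b = 272 − 6·42 = 20.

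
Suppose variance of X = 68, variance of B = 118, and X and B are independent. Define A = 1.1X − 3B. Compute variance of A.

variance of A = 1144.28

variance of A = a²·variance of X + b²·variance of B + 2ab·covariance of X and B with a = 1.1, b = -3.
Independence gives covariance of X and B = 0.
= 1.1²·68 + (-3)²·118 + 2·1.1·(-3)·0
= 82.28 + 1062 + 0 = 1144.28.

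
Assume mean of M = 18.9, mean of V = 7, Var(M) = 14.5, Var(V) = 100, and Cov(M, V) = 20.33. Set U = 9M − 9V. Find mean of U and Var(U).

mean of U = 107.1, Var(U) = 5981.04

mean of U = 9·mean of M + (-9)·mean of V = 9·18.9 + (-9)·7 = 107.1.
Var(U) = a²·Var(M) + b²·Var(V) + 2ab·Cov(M, V) with a = 9, b = -9.
= 9²·14.5 + (-9)²·100 + 2·9·(-9)·20.33
= 1174.5 + 8100 + (-3293.46) = 5981.04.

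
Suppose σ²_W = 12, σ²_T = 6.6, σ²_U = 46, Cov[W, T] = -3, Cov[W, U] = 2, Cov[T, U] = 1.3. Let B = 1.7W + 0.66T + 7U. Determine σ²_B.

σ²_B = a²·σ²_W + b²·σ²_T + c²·σ²_U + 2ab·Cov[W, T] + 2ac·Cov[W, U] + 2bc·Cov[T, U], with a = 1.7, b = 0.66, c = 7.
= 34.68 + 2.87496 + 2254 + (-6.732) + 47.6 + 12.012
= 2344.43496.

σ²_B = 2344.43496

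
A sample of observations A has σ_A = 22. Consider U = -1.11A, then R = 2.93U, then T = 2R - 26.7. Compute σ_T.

σ_T = 143.1012

σ_U = |-1.11|·22 = 24.42.
σ_R = |2.93|·24.42 = 71.5506.
σ_T = |2|·71.5506 = 143.1012.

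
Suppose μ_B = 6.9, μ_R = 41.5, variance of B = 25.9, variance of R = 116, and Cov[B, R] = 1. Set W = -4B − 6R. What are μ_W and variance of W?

μ_W = (-4)·μ_B + (-6)·μ_R = (-4)·6.9 + (-6)·41.5 = -276.6.
variance of W = a²·variance of B + b²·variance of R + 2ab·Cov[B, R] with a = -4, b = -6.
= (-4)²·25.9 + (-6)²·116 + 2·(-4)·(-6)·1
= 414.4 + 4176 + 48 = 4638.4.

μ_W = -276.6, variance of W = 4638.4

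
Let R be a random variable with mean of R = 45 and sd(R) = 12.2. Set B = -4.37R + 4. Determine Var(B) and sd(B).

Var(B) = 2842.382596, sd(B) = 53.314

B = -4.37R + 4 is linear with a = -4.37, b = 4.
Var(R) = 12.2² = 148.84.
Var(B) = a²·Var(R) = (-4.37)²·148.84 = 2842.382596 (the additive constant 4 does not affect variance).
sd(B) = |a|·sd(R) = |-4.37|·12.2 = 53.314.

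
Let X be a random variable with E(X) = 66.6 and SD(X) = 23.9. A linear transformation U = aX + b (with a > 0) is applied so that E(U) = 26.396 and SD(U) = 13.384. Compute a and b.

a = 0.56, b = -10.9

SD(U) = a·SD(X) (a > 0), so a = 13.384/23.9 = 0.56.
E(U) = a·E(X) + b, so b = 26.396 − 0.56·66.6 = -10.9.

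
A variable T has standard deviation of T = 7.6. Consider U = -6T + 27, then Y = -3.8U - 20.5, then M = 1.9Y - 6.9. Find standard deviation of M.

standard deviation of M = 329.232

standard deviation of U = |-6|·7.6 = 45.6.
standard deviation of Y = |-3.8|·45.6 = 173.28.
standard deviation of M = |1.9|·173.28 = 329.232.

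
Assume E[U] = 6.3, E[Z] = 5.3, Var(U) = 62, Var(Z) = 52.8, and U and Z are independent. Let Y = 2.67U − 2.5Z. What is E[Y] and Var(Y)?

E[Y] = 2.67·E[U] + (-2.5)·E[Z] = 2.67·6.3 + (-2.5)·5.3 = 3.571.
Var(Y) = a²·Var(U) + b²·Var(Z) + 2ab·covariance of U and Z with a = 2.67, b = -2.5.
Independence gives covariance of U and Z = 0.
= 2.67²·62 + (-2.5)²·52.8 + 2·2.67·(-2.5)·0
= 441.9918 + 330 + 0 = 771.9918.

E[Y] = 3.571, Var(Y) = 771.9918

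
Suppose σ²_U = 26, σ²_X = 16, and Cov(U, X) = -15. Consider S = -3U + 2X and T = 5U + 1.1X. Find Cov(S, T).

By bilinearity, Cov(S, T) = ac·σ²_U + bd·σ²_X + (ad+bc)·Cov(U, X), with a=-3, b=2, c=5, d=1.1.
ac·σ²_U = (-3)·5·26 = -390
bd·σ²_X = 2·1.1·16 = 35.2
(ad+bc)·Cov(U, X) = (6.7)·(-15) = -100.5
Cov(S, T) = -390 + 35.2 + (-100.5) = -455.3.

Cov(S, T) = -455.3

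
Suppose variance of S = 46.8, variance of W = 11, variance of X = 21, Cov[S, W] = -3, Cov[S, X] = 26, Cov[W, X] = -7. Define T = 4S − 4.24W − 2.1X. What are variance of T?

variance of T = a²·variance of S + b²·variance of W + c²·variance of X + 2ab·Cov[S, W] + 2ac·Cov[S, X] + 2bc·Cov[W, X], with a = 4, b = -4.24, c = -2.1.
= 748.8 + 197.7536 + 92.61 + 101.76 + (-436.8) + (-124.656)
= 579.4676.

variance of T = 579.4676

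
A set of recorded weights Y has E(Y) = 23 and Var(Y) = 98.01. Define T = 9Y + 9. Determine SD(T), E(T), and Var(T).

T = 9Y + 9 is linear with a = 9, b = 9.
SD(Y) = √98.01 = 9.9.
SD(T) = |a|·SD(Y) = |9|·9.9 = 89.1.
E(T) = a·E(Y) + b = 9·23 + 9 = 216.
Var(T) = a²·Var(Y) = 9²·98.01 = 7938.81 (the additive constant 9 does not affect variance).

SD(T) = 89.1, E(T) = 216, Var(T) = 7938.81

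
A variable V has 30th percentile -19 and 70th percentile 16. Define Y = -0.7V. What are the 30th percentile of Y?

30th percentile of Y = -11.2

Since a = -0.7 < 0 the transformation is decreasing, reversing order: the 30th percentile of Y corresponds to the 70th percentile of V.
So P_{30}(Y) = a·P_{70}(V) + b = (-0.7)·16 = -11.2.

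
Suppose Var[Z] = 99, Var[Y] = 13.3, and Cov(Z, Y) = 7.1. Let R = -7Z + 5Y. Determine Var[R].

Var[R] = a²·Var[Z] + b²·Var[Y] + 2ab·Cov(Z, Y) with a = -7, b = 5.
= (-7)²·99 + 5²·13.3 + 2·(-7)·5·7.1
= 4851 + 332.5 + (-497) = 4686.5.

Var[R] = 4686.5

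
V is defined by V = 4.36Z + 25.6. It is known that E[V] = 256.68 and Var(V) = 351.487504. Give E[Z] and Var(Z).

E[Z] = 53, Var(Z) = 18.49

From V = 4.36Z + 25.6: E[V] = a·E[Z] + b, so E[Z] = (E[V] − b)/a = (256.68 − 25.6)/4.36 = 53.
Var(V) = a²·Var(Z), so Var(Z) = 351.487504/4.36² = 18.49.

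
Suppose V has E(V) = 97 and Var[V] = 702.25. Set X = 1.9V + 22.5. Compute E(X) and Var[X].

E(X) = 206.8, Var[X] = 2535.1225

X = 1.9V + 22.5 is linear with a = 1.9, b = 22.5.
E(X) = a·E(V) + b = 1.9·97 + 22.5 = 206.8.
Var[X] = a²·Var[V] = 1.9²·702.25 = 2535.1225 (the additive constant 22.5 does not affect variance).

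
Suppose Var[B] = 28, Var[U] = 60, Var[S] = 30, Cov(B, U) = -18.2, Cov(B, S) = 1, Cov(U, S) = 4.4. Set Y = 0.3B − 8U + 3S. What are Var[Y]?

Var[Y] = a²·Var[B] + b²·Var[U] + c²·Var[S] + 2ab·Cov(B, U) + 2ac·Cov(B, S) + 2bc·Cov(U, S), with a = 0.3, b = -8, c = 3.
= 2.52 + 3840 + 270 + 87.36 + 1.8 + (-211.2)
= 3990.48.

Var[Y] = 3990.48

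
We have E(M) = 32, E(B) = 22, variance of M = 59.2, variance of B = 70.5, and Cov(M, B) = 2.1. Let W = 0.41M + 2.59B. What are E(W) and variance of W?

E(W) = 70.1, variance of W = 487.33255

E(W) = 0.41·E(M) + 2.59·E(B) = 0.41·32 + 2.59·22 = 70.1.
variance of W = a²·variance of M + b²·variance of B + 2ab·Cov(M, B) with a = 0.41, b = 2.59.
= 0.41²·59.2 + 2.59²·70.5 + 2·0.41·2.59·2.1
= 9.95152 + 472.92105 + 4.45998 = 487.33255.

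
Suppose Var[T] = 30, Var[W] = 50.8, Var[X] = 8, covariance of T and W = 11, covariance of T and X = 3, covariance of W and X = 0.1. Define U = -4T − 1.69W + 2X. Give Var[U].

Var[U] = a²·Var[T] + b²·Var[W] + c²·Var[X] + 2ab·covariance of T and W + 2ac·covariance of T and X + 2bc·covariance of W and X, with a = -4, b = -1.69, c = 2.
= 480 + 145.08988 + 32 + 148.72 + (-48) + (-0.676)
= 757.13388.

Var[U] = 757.13388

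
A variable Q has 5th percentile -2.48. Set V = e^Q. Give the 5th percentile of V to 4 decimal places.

e^Q is increasing, so P_{5}(V) = g(P_{5}(Q)) ≈ 0.0837.

5th percentile of V = 0.0837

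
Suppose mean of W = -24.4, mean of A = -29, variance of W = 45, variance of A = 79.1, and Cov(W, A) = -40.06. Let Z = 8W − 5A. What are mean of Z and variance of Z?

mean of Z = -50.2, variance of Z = 8062.3

mean of Z = 8·mean of W + (-5)·mean of A = 8·(-24.4) + (-5)·(-29) = -50.2.
variance of Z = a²·variance of W + b²·variance of A + 2ab·Cov(W, A) with a = 8, b = -5.
= 8²·45 + (-5)²·79.1 + 2·8·(-5)·(-40.06)
= 2880 + 1977.5 + 3204.8 = 8062.3.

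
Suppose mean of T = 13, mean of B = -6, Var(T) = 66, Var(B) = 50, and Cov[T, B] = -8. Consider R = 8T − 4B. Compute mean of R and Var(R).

mean of R = 128, Var(R) = 5536

mean of R = 8·mean of T + (-4)·mean of B = 8·13 + (-4)·(-6) = 128.
Var(R) = a²·Var(T) + b²·Var(B) + 2ab·Cov[T, B] with a = 8, b = -4.
= 8²·66 + (-4)²·50 + 2·8·(-4)·(-8)
= 4224 + 800 + 512 = 5536.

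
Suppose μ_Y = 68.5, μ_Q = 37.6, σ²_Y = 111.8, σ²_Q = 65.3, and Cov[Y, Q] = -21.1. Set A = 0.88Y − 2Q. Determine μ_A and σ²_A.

μ_A = 0.88·μ_Y + (-2)·μ_Q = 0.88·68.5 + (-2)·37.6 = -14.92.
σ²_A = a²·σ²_Y + b²·σ²_Q + 2ab·Cov[Y, Q] with a = 0.88, b = -2.
= 0.88²·111.8 + (-2)²·65.3 + 2·0.88·(-2)·(-21.1)
= 86.57792 + 261.2 + 74.272 = 422.04992.

μ_A = -14.92, σ²_A = 422.04992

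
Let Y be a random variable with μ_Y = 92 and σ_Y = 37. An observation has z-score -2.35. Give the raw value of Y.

Y = μ_Y + z·σ_Y = 92 + (-2.35)·37 = 5.05.

Y = 5.05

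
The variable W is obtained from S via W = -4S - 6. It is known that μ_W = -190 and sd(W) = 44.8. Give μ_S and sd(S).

From W = -4S - 6: μ_W = a·μ_S + b, so μ_S = (μ_W − b)/a = (-190 − (-6))/(-4) = 46.
sd(W) = |a|·sd(S), so sd(S) = 44.8/|-4| = 11.2.

μ_S = 46, sd(S) = 11.2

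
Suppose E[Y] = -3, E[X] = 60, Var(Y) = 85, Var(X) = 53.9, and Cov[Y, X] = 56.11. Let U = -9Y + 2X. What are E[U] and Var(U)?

E[U] = (-9)·E[Y] + 2·E[X] = (-9)·(-3) + 2·60 = 147.
Var(U) = a²·Var(Y) + b²·Var(X) + 2ab·Cov[Y, X] with a = -9, b = 2.
= (-9)²·85 + 2²·53.9 + 2·(-9)·2·56.11
= 6885 + 215.6 + (-2019.96) = 5080.64.

E[U] = 147, Var(U) = 5080.64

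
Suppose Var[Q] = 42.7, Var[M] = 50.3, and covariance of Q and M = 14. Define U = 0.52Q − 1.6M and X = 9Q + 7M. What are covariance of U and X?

By bilinearity, covariance of U and X = ac·Var[Q] + bd·Var[M] + (ad+bc)·covariance of Q and M, with a=0.52, b=-1.6, c=9, d=7.
ac·Var[Q] = 0.52·9·42.7 = 199.836
bd·Var[M] = (-1.6)·7·50.3 = -563.36
(ad+bc)·covariance of Q and M = (-10.76)·14 = -150.64
covariance of U and X = 199.836 + (-563.36) + (-150.64) = -514.164.

covariance of U and X = -514.164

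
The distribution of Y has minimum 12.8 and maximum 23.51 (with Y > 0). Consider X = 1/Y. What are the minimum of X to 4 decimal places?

1/Y is decreasing on this domain, so min(X) comes from max(Y) = 23.51: min(X) = 1/(23.51) ≈ 0.0425.

min(X) = 0.0425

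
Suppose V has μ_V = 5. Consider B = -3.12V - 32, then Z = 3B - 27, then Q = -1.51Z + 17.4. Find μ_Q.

μ_B = (-3.12)·5 + (-32) = -47.6.
μ_Z = 3·(-47.6) + (-27) = -169.8.
μ_Q = (-1.51)·(-169.8) + 17.4 = 273.798.

μ_Q = 273.798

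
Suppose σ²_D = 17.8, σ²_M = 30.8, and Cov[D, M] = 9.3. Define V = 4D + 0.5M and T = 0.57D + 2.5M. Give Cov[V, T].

Cov[V, T] = 174.7345

By bilinearity, Cov[V, T] = ac·σ²_D + bd·σ²_M + (ad+bc)·Cov[D, M], with a=4, b=0.5, c=0.57, d=2.5.
ac·σ²_D = 4·0.57·17.8 = 40.584
bd·σ²_M = 0.5·2.5·30.8 = 38.5
(ad+bc)·Cov[D, M] = (10.285)·9.3 = 95.6505
Cov[V, T] = 40.584 + 38.5 + 95.6505 = 174.7345.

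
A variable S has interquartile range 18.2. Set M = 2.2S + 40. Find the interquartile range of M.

Under M = aS + b, IQR(M) = |a|·IQR(S) = |2.2|·18.2 = 40.04 (shifts cancel; spread scales by |a|).

IQR(M) = 40.04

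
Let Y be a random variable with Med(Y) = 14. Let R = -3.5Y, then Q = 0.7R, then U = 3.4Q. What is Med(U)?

Med(R) = (-3.5)·14 = -49.
Med(Q) = 0.7·(-49) = -34.3.
Med(U) = 3.4·(-34.3) = -116.62.

Med(U) = -116.62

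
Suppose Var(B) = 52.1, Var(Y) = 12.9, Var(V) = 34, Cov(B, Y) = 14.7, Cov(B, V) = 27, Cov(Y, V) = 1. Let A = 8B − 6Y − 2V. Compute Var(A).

Var(A) = a²·Var(B) + b²·Var(Y) + c²·Var(V) + 2ab·Cov(B, Y) + 2ac·Cov(B, V) + 2bc·Cov(Y, V), with a = 8, b = -6, c = -2.
= 3334.4 + 464.4 + 136 + (-1411.2) + (-864) + 24
= 1683.6.

Var(A) = 1683.6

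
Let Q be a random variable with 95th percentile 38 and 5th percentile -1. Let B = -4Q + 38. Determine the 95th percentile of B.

Since a = -4 < 0 the transformation is decreasing, reversing order: the 95th percentile of B corresponds to the 5th percentile of Q.
So P_{95}(B) = a·P_{5}(Q) + b = (-4)·(-1) + 38 = 42.

95th percentile of B = 42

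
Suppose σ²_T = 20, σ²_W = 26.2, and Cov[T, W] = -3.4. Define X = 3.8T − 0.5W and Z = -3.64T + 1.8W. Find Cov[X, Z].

Cov[X, Z] = -329.664

By bilinearity, Cov[X, Z] = ac·σ²_T + bd·σ²_W + (ad+bc)·Cov[T, W], with a=3.8, b=-0.5, c=-3.64, d=1.8.
ac·σ²_T = 3.8·(-3.64)·20 = -276.64
bd·σ²_W = (-0.5)·1.8·26.2 = -23.58
(ad+bc)·Cov[T, W] = (8.66)·(-3.4) = -29.444
Cov[X, Z] = -276.64 + (-23.58) + (-29.444) = -329.664.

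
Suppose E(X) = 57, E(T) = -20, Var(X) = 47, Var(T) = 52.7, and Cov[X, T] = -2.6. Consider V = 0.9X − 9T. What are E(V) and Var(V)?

E(V) = 0.9·E(X) + (-9)·E(T) = 0.9·57 + (-9)·(-20) = 231.3.
Var(V) = a²·Var(X) + b²·Var(T) + 2ab·Cov[X, T] with a = 0.9, b = -9.
= 0.9²·47 + (-9)²·52.7 + 2·0.9·(-9)·(-2.6)
= 38.07 + 4268.7 + 42.12 = 4348.89.

E(V) = 231.3, Var(V) = 4348.89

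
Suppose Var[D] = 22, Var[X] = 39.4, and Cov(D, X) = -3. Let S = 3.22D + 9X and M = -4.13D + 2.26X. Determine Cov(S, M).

By bilinearity, Cov(S, M) = ac·Var[D] + bd·Var[X] + (ad+bc)·Cov(D, X), with a=3.22, b=9, c=-4.13, d=2.26.
ac·Var[D] = 3.22·(-4.13)·22 = -292.5692
bd·Var[X] = 9·2.26·39.4 = 801.396
(ad+bc)·Cov(D, X) = (-29.8928)·(-3) = 89.6784
Cov(S, M) = -292.5692 + 801.396 + 89.6784 = 598.5052.

Cov(S, M) = 598.5052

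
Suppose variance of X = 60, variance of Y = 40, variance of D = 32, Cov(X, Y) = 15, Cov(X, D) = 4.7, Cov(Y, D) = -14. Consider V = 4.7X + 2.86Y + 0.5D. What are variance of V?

variance of V = a²·variance of X + b²·variance of Y + c²·variance of D + 2ab·Cov(X, Y) + 2ac·Cov(X, D) + 2bc·Cov(Y, D), with a = 4.7, b = 2.86, c = 0.5.
= 1325.4 + 327.184 + 8 + 403.26 + 22.09 + (-40.04)
= 2045.894.

variance of V = 2045.894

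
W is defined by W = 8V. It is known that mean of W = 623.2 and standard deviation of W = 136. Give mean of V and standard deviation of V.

From W = 8V: mean of W = a·mean of V + b, so mean of V = (mean of W − b)/a = (623.2 − 0)/8 = 77.9.
standard deviation of W = |a|·standard deviation of V, so standard deviation of V = 136/|8| = 17.

mean of V = 77.9, standard deviation of V = 17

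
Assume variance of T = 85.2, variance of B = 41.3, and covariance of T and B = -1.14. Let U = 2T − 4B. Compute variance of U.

variance of U = 1019.84

variance of U = a²·variance of T + b²·variance of B + 2ab·covariance of T and B with a = 2, b = -4.
= 2²·85.2 + (-4)²·41.3 + 2·2·(-4)·(-1.14)
= 340.8 + 660.8 + 18.24 = 1019.84.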